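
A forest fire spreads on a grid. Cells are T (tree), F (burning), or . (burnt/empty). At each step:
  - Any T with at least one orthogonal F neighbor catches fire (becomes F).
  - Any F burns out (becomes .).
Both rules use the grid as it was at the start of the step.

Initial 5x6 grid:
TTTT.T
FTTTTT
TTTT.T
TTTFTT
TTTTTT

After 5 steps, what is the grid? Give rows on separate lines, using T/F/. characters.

Step 1: 7 trees catch fire, 2 burn out
  FTTT.T
  .FTTTT
  FTTF.T
  TTF.FT
  TTTFTT
Step 2: 10 trees catch fire, 7 burn out
  .FTT.T
  ..FFTT
  .FF..T
  FF...F
  TTF.FT
Step 3: 7 trees catch fire, 10 burn out
  ..FF.T
  ....FT
  .....F
  ......
  FF...F
Step 4: 1 trees catch fire, 7 burn out
  .....T
  .....F
  ......
  ......
  ......
Step 5: 1 trees catch fire, 1 burn out
  .....F
  ......
  ......
  ......
  ......

.....F
......
......
......
......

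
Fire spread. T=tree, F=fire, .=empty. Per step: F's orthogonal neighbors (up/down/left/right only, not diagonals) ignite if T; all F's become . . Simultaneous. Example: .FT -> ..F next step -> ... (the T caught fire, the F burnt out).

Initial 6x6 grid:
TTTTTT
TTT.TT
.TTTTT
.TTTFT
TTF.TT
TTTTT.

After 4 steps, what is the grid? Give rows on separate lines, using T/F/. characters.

Step 1: 7 trees catch fire, 2 burn out
  TTTTTT
  TTT.TT
  .TTTFT
  .TFF.F
  TF..FT
  TTFTT.
Step 2: 10 trees catch fire, 7 burn out
  TTTTTT
  TTT.FT
  .TFF.F
  .F....
  F....F
  TF.FF.
Step 3: 5 trees catch fire, 10 burn out
  TTTTFT
  TTF..F
  .F....
  ......
  ......
  F.....
Step 4: 4 trees catch fire, 5 burn out
  TTFF.F
  TF....
  ......
  ......
  ......
  ......

TTFF.F
TF....
......
......
......
......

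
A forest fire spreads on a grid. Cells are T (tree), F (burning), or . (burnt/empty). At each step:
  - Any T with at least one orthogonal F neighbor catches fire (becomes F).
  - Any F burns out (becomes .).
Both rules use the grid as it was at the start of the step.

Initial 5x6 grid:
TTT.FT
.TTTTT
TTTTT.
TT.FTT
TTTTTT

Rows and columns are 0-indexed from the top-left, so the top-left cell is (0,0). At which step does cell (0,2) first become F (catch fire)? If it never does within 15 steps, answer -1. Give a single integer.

Step 1: cell (0,2)='T' (+5 fires, +2 burnt)
Step 2: cell (0,2)='T' (+7 fires, +5 burnt)
Step 3: cell (0,2)='T' (+4 fires, +7 burnt)
Step 4: cell (0,2)='F' (+5 fires, +4 burnt)
  -> target ignites at step 4
Step 5: cell (0,2)='.' (+2 fires, +5 burnt)
Step 6: cell (0,2)='.' (+1 fires, +2 burnt)
Step 7: cell (0,2)='.' (+0 fires, +1 burnt)
  fire out at step 7

4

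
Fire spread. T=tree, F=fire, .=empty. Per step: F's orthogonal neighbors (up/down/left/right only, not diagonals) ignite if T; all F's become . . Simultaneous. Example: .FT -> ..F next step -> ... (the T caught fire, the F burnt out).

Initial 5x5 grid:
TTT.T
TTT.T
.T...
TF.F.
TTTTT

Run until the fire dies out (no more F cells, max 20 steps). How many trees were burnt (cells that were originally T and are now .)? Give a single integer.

Answer: 13

Derivation:
Step 1: +4 fires, +2 burnt (F count now 4)
Step 2: +4 fires, +4 burnt (F count now 4)
Step 3: +3 fires, +4 burnt (F count now 3)
Step 4: +2 fires, +3 burnt (F count now 2)
Step 5: +0 fires, +2 burnt (F count now 0)
Fire out after step 5
Initially T: 15, now '.': 23
Total burnt (originally-T cells now '.'): 13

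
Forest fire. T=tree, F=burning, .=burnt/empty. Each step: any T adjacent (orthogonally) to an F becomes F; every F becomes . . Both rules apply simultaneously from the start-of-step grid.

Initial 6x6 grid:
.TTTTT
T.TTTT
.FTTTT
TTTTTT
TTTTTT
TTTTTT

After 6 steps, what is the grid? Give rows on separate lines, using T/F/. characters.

Step 1: 2 trees catch fire, 1 burn out
  .TTTTT
  T.TTTT
  ..FTTT
  TFTTTT
  TTTTTT
  TTTTTT
Step 2: 5 trees catch fire, 2 burn out
  .TTTTT
  T.FTTT
  ...FTT
  F.FTTT
  TFTTTT
  TTTTTT
Step 3: 7 trees catch fire, 5 burn out
  .TFTTT
  T..FTT
  ....FT
  ...FTT
  F.FTTT
  TFTTTT
Step 4: 8 trees catch fire, 7 burn out
  .F.FTT
  T...FT
  .....F
  ....FT
  ...FTT
  F.FTTT
Step 5: 5 trees catch fire, 8 burn out
  ....FT
  T....F
  ......
  .....F
  ....FT
  ...FTT
Step 6: 3 trees catch fire, 5 burn out
  .....F
  T.....
  ......
  ......
  .....F
  ....FT

.....F
T.....
......
......
.....F
....FT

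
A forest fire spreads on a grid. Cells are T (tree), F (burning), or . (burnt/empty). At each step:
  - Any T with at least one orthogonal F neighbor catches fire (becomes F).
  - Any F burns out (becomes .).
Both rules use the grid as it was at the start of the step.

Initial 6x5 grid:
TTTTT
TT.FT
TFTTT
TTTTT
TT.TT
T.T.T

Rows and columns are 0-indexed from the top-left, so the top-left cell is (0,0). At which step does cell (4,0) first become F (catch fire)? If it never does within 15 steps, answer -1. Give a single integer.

Step 1: cell (4,0)='T' (+7 fires, +2 burnt)
Step 2: cell (4,0)='T' (+9 fires, +7 burnt)
Step 3: cell (4,0)='F' (+4 fires, +9 burnt)
  -> target ignites at step 3
Step 4: cell (4,0)='.' (+2 fires, +4 burnt)
Step 5: cell (4,0)='.' (+1 fires, +2 burnt)
Step 6: cell (4,0)='.' (+0 fires, +1 burnt)
  fire out at step 6

3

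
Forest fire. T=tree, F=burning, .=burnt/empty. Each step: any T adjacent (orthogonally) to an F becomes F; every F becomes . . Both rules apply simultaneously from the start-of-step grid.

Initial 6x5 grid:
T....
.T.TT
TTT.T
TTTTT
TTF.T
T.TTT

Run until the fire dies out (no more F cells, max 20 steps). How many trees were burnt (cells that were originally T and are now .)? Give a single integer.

Step 1: +3 fires, +1 burnt (F count now 3)
Step 2: +5 fires, +3 burnt (F count now 5)
Step 3: +5 fires, +5 burnt (F count now 5)
Step 4: +4 fires, +5 burnt (F count now 4)
Step 5: +1 fires, +4 burnt (F count now 1)
Step 6: +1 fires, +1 burnt (F count now 1)
Step 7: +0 fires, +1 burnt (F count now 0)
Fire out after step 7
Initially T: 20, now '.': 29
Total burnt (originally-T cells now '.'): 19

Answer: 19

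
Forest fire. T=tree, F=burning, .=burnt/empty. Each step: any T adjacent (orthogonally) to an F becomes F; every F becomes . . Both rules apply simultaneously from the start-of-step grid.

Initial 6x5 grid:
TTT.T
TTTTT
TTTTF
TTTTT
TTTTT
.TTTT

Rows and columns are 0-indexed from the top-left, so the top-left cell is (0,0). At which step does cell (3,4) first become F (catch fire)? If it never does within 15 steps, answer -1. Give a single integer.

Step 1: cell (3,4)='F' (+3 fires, +1 burnt)
  -> target ignites at step 1
Step 2: cell (3,4)='.' (+5 fires, +3 burnt)
Step 3: cell (3,4)='.' (+5 fires, +5 burnt)
Step 4: cell (3,4)='.' (+6 fires, +5 burnt)
Step 5: cell (3,4)='.' (+5 fires, +6 burnt)
Step 6: cell (3,4)='.' (+3 fires, +5 burnt)
Step 7: cell (3,4)='.' (+0 fires, +3 burnt)
  fire out at step 7

1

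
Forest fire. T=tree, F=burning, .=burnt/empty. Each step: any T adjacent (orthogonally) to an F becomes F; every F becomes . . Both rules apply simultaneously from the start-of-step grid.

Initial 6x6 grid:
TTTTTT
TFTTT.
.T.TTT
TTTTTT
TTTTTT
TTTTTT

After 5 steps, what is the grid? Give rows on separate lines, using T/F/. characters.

Step 1: 4 trees catch fire, 1 burn out
  TFTTTT
  F.FTT.
  .F.TTT
  TTTTTT
  TTTTTT
  TTTTTT
Step 2: 4 trees catch fire, 4 burn out
  F.FTTT
  ...FT.
  ...TTT
  TFTTTT
  TTTTTT
  TTTTTT
Step 3: 6 trees catch fire, 4 burn out
  ...FTT
  ....F.
  ...FTT
  F.FTTT
  TFTTTT
  TTTTTT
Step 4: 6 trees catch fire, 6 burn out
  ....FT
  ......
  ....FT
  ...FTT
  F.FTTT
  TFTTTT
Step 5: 6 trees catch fire, 6 burn out
  .....F
  ......
  .....F
  ....FT
  ...FTT
  F.FTTT

.....F
......
.....F
....FT
...FTT
F.FTTT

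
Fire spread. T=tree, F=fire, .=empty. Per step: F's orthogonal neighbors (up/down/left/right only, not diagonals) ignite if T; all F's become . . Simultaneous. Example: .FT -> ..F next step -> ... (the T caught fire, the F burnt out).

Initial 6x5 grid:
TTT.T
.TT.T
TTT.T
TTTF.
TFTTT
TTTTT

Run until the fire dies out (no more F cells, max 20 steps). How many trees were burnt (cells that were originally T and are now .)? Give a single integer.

Answer: 20

Derivation:
Step 1: +6 fires, +2 burnt (F count now 6)
Step 2: +7 fires, +6 burnt (F count now 7)
Step 3: +4 fires, +7 burnt (F count now 4)
Step 4: +2 fires, +4 burnt (F count now 2)
Step 5: +1 fires, +2 burnt (F count now 1)
Step 6: +0 fires, +1 burnt (F count now 0)
Fire out after step 6
Initially T: 23, now '.': 27
Total burnt (originally-T cells now '.'): 20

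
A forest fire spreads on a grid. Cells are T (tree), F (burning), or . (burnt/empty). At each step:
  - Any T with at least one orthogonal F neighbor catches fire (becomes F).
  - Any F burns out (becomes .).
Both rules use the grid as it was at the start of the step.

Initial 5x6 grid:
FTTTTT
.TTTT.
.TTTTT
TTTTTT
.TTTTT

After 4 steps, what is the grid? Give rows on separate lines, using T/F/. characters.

Step 1: 1 trees catch fire, 1 burn out
  .FTTTT
  .TTTT.
  .TTTTT
  TTTTTT
  .TTTTT
Step 2: 2 trees catch fire, 1 burn out
  ..FTTT
  .FTTT.
  .TTTTT
  TTTTTT
  .TTTTT
Step 3: 3 trees catch fire, 2 burn out
  ...FTT
  ..FTT.
  .FTTTT
  TTTTTT
  .TTTTT
Step 4: 4 trees catch fire, 3 burn out
  ....FT
  ...FT.
  ..FTTT
  TFTTTT
  .TTTTT

....FT
...FT.
..FTTT
TFTTTT
.TTTTT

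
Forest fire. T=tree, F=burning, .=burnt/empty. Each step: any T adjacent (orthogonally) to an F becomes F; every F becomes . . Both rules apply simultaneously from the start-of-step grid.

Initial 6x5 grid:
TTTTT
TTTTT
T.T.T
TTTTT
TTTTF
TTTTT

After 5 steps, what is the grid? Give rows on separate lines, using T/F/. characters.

Step 1: 3 trees catch fire, 1 burn out
  TTTTT
  TTTTT
  T.T.T
  TTTTF
  TTTF.
  TTTTF
Step 2: 4 trees catch fire, 3 burn out
  TTTTT
  TTTTT
  T.T.F
  TTTF.
  TTF..
  TTTF.
Step 3: 4 trees catch fire, 4 burn out
  TTTTT
  TTTTF
  T.T..
  TTF..
  TF...
  TTF..
Step 4: 6 trees catch fire, 4 burn out
  TTTTF
  TTTF.
  T.F..
  TF...
  F....
  TF...
Step 5: 4 trees catch fire, 6 burn out
  TTTF.
  TTF..
  T....
  F....
  .....
  F....

TTTF.
TTF..
T....
F....
.....
F....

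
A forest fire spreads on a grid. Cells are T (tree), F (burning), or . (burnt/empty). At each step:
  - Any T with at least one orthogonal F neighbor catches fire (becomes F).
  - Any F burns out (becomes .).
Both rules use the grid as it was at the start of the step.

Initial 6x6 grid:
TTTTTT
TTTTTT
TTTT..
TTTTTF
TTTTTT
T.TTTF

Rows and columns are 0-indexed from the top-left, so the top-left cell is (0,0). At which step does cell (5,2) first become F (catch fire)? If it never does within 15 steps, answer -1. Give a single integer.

Step 1: cell (5,2)='T' (+3 fires, +2 burnt)
Step 2: cell (5,2)='T' (+3 fires, +3 burnt)
Step 3: cell (5,2)='F' (+4 fires, +3 burnt)
  -> target ignites at step 3
Step 4: cell (5,2)='.' (+4 fires, +4 burnt)
Step 5: cell (5,2)='.' (+6 fires, +4 burnt)
Step 6: cell (5,2)='.' (+6 fires, +6 burnt)
Step 7: cell (5,2)='.' (+4 fires, +6 burnt)
Step 8: cell (5,2)='.' (+1 fires, +4 burnt)
Step 9: cell (5,2)='.' (+0 fires, +1 burnt)
  fire out at step 9

3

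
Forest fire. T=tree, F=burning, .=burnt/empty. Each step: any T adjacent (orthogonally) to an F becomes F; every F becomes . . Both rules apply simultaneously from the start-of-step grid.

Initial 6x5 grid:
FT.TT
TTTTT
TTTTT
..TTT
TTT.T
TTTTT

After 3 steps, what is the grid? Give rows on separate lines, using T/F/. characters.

Step 1: 2 trees catch fire, 1 burn out
  .F.TT
  FTTTT
  TTTTT
  ..TTT
  TTT.T
  TTTTT
Step 2: 2 trees catch fire, 2 burn out
  ...TT
  .FTTT
  FTTTT
  ..TTT
  TTT.T
  TTTTT
Step 3: 2 trees catch fire, 2 burn out
  ...TT
  ..FTT
  .FTTT
  ..TTT
  TTT.T
  TTTTT

...TT
..FTT
.FTTT
..TTT
TTT.T
TTTTT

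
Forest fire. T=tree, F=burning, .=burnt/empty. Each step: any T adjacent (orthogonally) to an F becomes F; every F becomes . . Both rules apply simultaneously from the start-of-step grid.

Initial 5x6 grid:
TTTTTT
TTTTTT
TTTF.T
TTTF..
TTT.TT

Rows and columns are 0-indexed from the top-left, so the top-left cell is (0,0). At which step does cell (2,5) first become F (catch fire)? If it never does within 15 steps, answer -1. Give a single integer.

Step 1: cell (2,5)='T' (+3 fires, +2 burnt)
Step 2: cell (2,5)='T' (+6 fires, +3 burnt)
Step 3: cell (2,5)='T' (+7 fires, +6 burnt)
Step 4: cell (2,5)='F' (+5 fires, +7 burnt)
  -> target ignites at step 4
Step 5: cell (2,5)='.' (+1 fires, +5 burnt)
Step 6: cell (2,5)='.' (+0 fires, +1 burnt)
  fire out at step 6

4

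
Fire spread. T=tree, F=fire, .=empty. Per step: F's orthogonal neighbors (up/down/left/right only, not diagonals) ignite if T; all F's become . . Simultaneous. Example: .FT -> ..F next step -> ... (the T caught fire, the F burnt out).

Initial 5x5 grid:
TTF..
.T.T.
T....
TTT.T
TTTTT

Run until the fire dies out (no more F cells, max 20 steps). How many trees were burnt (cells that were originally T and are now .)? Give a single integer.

Answer: 3

Derivation:
Step 1: +1 fires, +1 burnt (F count now 1)
Step 2: +2 fires, +1 burnt (F count now 2)
Step 3: +0 fires, +2 burnt (F count now 0)
Fire out after step 3
Initially T: 14, now '.': 14
Total burnt (originally-T cells now '.'): 3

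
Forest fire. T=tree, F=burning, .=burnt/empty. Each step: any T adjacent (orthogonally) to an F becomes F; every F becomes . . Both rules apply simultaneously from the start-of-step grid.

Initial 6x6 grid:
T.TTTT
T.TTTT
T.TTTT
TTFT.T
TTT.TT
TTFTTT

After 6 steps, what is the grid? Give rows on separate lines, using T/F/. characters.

Step 1: 6 trees catch fire, 2 burn out
  T.TTTT
  T.TTTT
  T.FTTT
  TF.F.T
  TTF.TT
  TF.FTT
Step 2: 6 trees catch fire, 6 burn out
  T.TTTT
  T.FTTT
  T..FTT
  F....T
  TF..TT
  F...FT
Step 3: 7 trees catch fire, 6 burn out
  T.FTTT
  T..FTT
  F...FT
  .....T
  F...FT
  .....F
Step 4: 5 trees catch fire, 7 burn out
  T..FTT
  F...FT
  .....F
  .....T
  .....F
  ......
Step 5: 4 trees catch fire, 5 burn out
  F...FT
  .....F
  ......
  .....F
  ......
  ......
Step 6: 1 trees catch fire, 4 burn out
  .....F
  ......
  ......
  ......
  ......
  ......

.....F
......
......
......
......
......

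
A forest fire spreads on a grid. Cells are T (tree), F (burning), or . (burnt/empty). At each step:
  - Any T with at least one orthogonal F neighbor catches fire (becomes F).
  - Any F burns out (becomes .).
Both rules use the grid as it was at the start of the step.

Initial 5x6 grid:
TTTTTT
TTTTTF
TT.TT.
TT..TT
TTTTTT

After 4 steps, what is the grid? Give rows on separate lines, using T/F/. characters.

Step 1: 2 trees catch fire, 1 burn out
  TTTTTF
  TTTTF.
  TT.TT.
  TT..TT
  TTTTTT
Step 2: 3 trees catch fire, 2 burn out
  TTTTF.
  TTTF..
  TT.TF.
  TT..TT
  TTTTTT
Step 3: 4 trees catch fire, 3 burn out
  TTTF..
  TTF...
  TT.F..
  TT..FT
  TTTTTT
Step 4: 4 trees catch fire, 4 burn out
  TTF...
  TF....
  TT....
  TT...F
  TTTTFT

TTF...
TF....
TT....
TT...F
TTTTFT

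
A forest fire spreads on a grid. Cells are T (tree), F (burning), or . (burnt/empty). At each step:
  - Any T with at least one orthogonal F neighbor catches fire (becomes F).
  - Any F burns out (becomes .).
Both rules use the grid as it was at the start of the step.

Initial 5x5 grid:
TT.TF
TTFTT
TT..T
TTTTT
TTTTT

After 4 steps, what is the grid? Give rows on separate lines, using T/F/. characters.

Step 1: 4 trees catch fire, 2 burn out
  TT.F.
  TF.FF
  TT..T
  TTTTT
  TTTTT
Step 2: 4 trees catch fire, 4 burn out
  TF...
  F....
  TF..F
  TTTTT
  TTTTT
Step 3: 4 trees catch fire, 4 burn out
  F....
  .....
  F....
  TFTTF
  TTTTT
Step 4: 5 trees catch fire, 4 burn out
  .....
  .....
  .....
  F.FF.
  TFTTF

.....
.....
.....
F.FF.
TFTTF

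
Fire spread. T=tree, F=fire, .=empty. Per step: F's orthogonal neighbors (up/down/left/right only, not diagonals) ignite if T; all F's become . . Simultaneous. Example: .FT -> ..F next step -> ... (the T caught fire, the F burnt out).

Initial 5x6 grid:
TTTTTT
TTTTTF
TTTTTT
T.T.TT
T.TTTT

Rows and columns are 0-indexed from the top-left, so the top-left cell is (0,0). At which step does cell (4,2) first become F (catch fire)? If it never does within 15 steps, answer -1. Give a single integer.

Step 1: cell (4,2)='T' (+3 fires, +1 burnt)
Step 2: cell (4,2)='T' (+4 fires, +3 burnt)
Step 3: cell (4,2)='T' (+5 fires, +4 burnt)
Step 4: cell (4,2)='T' (+4 fires, +5 burnt)
Step 5: cell (4,2)='T' (+5 fires, +4 burnt)
Step 6: cell (4,2)='F' (+3 fires, +5 burnt)
  -> target ignites at step 6
Step 7: cell (4,2)='.' (+1 fires, +3 burnt)
Step 8: cell (4,2)='.' (+1 fires, +1 burnt)
Step 9: cell (4,2)='.' (+0 fires, +1 burnt)
  fire out at step 9

6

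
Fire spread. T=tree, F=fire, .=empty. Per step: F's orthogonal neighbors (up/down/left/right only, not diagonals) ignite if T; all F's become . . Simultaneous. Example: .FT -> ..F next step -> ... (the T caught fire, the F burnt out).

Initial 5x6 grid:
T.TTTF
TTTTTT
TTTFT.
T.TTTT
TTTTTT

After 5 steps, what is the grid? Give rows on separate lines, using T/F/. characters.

Step 1: 6 trees catch fire, 2 burn out
  T.TTF.
  TTTFTF
  TTF.F.
  T.TFTT
  TTTTTT
Step 2: 7 trees catch fire, 6 burn out
  T.TF..
  TTF.F.
  TF....
  T.F.FT
  TTTFTT
Step 3: 6 trees catch fire, 7 burn out
  T.F...
  TF....
  F.....
  T....F
  TTF.FT
Step 4: 4 trees catch fire, 6 burn out
  T.....
  F.....
  ......
  F.....
  TF...F
Step 5: 2 trees catch fire, 4 burn out
  F.....
  ......
  ......
  ......
  F.....

F.....
......
......
......
F.....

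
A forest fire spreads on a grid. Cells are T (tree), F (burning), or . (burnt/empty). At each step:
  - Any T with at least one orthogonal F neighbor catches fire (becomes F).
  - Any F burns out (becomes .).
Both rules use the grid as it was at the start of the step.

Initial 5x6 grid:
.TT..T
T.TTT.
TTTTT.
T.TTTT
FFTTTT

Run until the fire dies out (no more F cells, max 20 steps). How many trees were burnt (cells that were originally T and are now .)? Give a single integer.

Step 1: +2 fires, +2 burnt (F count now 2)
Step 2: +3 fires, +2 burnt (F count now 3)
Step 3: +5 fires, +3 burnt (F count now 5)
Step 4: +4 fires, +5 burnt (F count now 4)
Step 5: +4 fires, +4 burnt (F count now 4)
Step 6: +2 fires, +4 burnt (F count now 2)
Step 7: +0 fires, +2 burnt (F count now 0)
Fire out after step 7
Initially T: 21, now '.': 29
Total burnt (originally-T cells now '.'): 20

Answer: 20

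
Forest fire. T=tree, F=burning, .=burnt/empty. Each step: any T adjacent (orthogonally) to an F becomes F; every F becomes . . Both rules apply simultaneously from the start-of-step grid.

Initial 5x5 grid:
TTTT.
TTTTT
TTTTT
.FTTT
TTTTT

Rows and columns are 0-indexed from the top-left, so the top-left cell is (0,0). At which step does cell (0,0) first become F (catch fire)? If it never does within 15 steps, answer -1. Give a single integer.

Step 1: cell (0,0)='T' (+3 fires, +1 burnt)
Step 2: cell (0,0)='T' (+6 fires, +3 burnt)
Step 3: cell (0,0)='T' (+6 fires, +6 burnt)
Step 4: cell (0,0)='F' (+5 fires, +6 burnt)
  -> target ignites at step 4
Step 5: cell (0,0)='.' (+2 fires, +5 burnt)
Step 6: cell (0,0)='.' (+0 fires, +2 burnt)
  fire out at step 6

4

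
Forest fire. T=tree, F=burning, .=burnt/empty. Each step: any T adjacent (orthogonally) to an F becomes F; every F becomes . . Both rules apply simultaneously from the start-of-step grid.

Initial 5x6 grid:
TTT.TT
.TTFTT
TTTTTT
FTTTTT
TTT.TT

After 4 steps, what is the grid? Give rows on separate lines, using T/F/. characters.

Step 1: 6 trees catch fire, 2 burn out
  TTT.TT
  .TF.FT
  FTTFTT
  .FTTTT
  FTT.TT
Step 2: 10 trees catch fire, 6 burn out
  TTF.FT
  .F...F
  .FF.FT
  ..FFTT
  .FT.TT
Step 3: 5 trees catch fire, 10 burn out
  TF...F
  ......
  .....F
  ....FT
  ..F.TT
Step 4: 3 trees catch fire, 5 burn out
  F.....
  ......
  ......
  .....F
  ....FT

F.....
......
......
.....F
....FT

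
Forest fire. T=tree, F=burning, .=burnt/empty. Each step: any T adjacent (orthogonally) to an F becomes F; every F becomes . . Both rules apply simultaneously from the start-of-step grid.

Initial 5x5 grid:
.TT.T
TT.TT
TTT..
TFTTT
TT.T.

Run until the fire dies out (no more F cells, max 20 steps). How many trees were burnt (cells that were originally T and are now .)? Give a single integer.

Answer: 14

Derivation:
Step 1: +4 fires, +1 burnt (F count now 4)
Step 2: +5 fires, +4 burnt (F count now 5)
Step 3: +4 fires, +5 burnt (F count now 4)
Step 4: +1 fires, +4 burnt (F count now 1)
Step 5: +0 fires, +1 burnt (F count now 0)
Fire out after step 5
Initially T: 17, now '.': 22
Total burnt (originally-T cells now '.'): 14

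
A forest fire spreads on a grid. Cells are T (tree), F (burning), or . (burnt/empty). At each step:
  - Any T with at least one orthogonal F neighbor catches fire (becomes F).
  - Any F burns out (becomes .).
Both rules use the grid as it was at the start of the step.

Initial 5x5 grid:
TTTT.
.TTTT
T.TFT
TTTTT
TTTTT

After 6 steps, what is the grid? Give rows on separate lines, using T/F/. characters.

Step 1: 4 trees catch fire, 1 burn out
  TTTT.
  .TTFT
  T.F.F
  TTTFT
  TTTTT
Step 2: 6 trees catch fire, 4 burn out
  TTTF.
  .TF.F
  T....
  TTF.F
  TTTFT
Step 3: 5 trees catch fire, 6 burn out
  TTF..
  .F...
  T....
  TF...
  TTF.F
Step 4: 3 trees catch fire, 5 burn out
  TF...
  .....
  T....
  F....
  TF...
Step 5: 3 trees catch fire, 3 burn out
  F....
  .....
  F....
  .....
  F....
Step 6: 0 trees catch fire, 3 burn out
  .....
  .....
  .....
  .....
  .....

.....
.....
.....
.....
.....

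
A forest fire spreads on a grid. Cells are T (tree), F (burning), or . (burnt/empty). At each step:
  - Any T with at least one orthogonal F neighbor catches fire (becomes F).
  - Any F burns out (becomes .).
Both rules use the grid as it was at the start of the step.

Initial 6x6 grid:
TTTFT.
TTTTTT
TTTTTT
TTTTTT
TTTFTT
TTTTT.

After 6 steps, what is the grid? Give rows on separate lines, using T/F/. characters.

Step 1: 7 trees catch fire, 2 burn out
  TTF.F.
  TTTFTT
  TTTTTT
  TTTFTT
  TTF.FT
  TTTFT.
Step 2: 10 trees catch fire, 7 burn out
  TF....
  TTF.FT
  TTTFTT
  TTF.FT
  TF...F
  TTF.F.
Step 3: 9 trees catch fire, 10 burn out
  F.....
  TF...F
  TTF.FT
  TF...F
  F.....
  TF....
Step 4: 5 trees catch fire, 9 burn out
  ......
  F.....
  TF...F
  F.....
  ......
  F.....
Step 5: 1 trees catch fire, 5 burn out
  ......
  ......
  F.....
  ......
  ......
  ......
Step 6: 0 trees catch fire, 1 burn out
  ......
  ......
  ......
  ......
  ......
  ......

......
......
......
......
......
......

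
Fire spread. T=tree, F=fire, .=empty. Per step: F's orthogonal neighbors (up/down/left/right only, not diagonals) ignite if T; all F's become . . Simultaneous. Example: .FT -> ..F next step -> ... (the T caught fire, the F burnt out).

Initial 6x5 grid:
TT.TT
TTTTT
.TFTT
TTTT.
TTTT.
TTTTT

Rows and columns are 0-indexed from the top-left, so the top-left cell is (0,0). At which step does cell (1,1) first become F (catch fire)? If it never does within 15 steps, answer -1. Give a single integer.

Step 1: cell (1,1)='T' (+4 fires, +1 burnt)
Step 2: cell (1,1)='F' (+6 fires, +4 burnt)
  -> target ignites at step 2
Step 3: cell (1,1)='.' (+8 fires, +6 burnt)
Step 4: cell (1,1)='.' (+5 fires, +8 burnt)
Step 5: cell (1,1)='.' (+2 fires, +5 burnt)
Step 6: cell (1,1)='.' (+0 fires, +2 burnt)
  fire out at step 6

2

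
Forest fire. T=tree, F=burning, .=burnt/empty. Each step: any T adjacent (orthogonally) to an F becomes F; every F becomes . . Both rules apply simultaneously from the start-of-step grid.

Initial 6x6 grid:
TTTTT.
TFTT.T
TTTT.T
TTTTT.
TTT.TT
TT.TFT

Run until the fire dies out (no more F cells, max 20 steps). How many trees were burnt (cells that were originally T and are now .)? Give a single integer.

Answer: 26

Derivation:
Step 1: +7 fires, +2 burnt (F count now 7)
Step 2: +8 fires, +7 burnt (F count now 8)
Step 3: +6 fires, +8 burnt (F count now 6)
Step 4: +4 fires, +6 burnt (F count now 4)
Step 5: +1 fires, +4 burnt (F count now 1)
Step 6: +0 fires, +1 burnt (F count now 0)
Fire out after step 6
Initially T: 28, now '.': 34
Total burnt (originally-T cells now '.'): 26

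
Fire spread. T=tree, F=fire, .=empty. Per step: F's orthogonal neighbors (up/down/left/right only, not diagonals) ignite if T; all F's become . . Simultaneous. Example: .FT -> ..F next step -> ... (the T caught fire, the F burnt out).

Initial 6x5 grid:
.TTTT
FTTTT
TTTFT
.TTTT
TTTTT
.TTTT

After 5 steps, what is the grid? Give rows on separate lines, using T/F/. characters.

Step 1: 6 trees catch fire, 2 burn out
  .TTTT
  .FTFT
  FTF.F
  .TTFT
  TTTTT
  .TTTT
Step 2: 8 trees catch fire, 6 burn out
  .FTFT
  ..F.F
  .F...
  .TF.F
  TTTFT
  .TTTT
Step 3: 6 trees catch fire, 8 burn out
  ..F.F
  .....
  .....
  .F...
  TTF.F
  .TTFT
Step 4: 3 trees catch fire, 6 burn out
  .....
  .....
  .....
  .....
  TF...
  .TF.F
Step 5: 2 trees catch fire, 3 burn out
  .....
  .....
  .....
  .....
  F....
  .F...

.....
.....
.....
.....
F....
.F...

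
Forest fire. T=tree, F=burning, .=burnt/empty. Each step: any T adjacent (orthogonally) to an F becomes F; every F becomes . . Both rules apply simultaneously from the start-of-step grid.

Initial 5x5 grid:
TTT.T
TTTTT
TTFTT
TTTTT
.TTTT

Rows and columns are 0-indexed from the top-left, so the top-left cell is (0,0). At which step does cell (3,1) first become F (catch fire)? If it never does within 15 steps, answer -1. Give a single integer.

Step 1: cell (3,1)='T' (+4 fires, +1 burnt)
Step 2: cell (3,1)='F' (+8 fires, +4 burnt)
  -> target ignites at step 2
Step 3: cell (3,1)='.' (+7 fires, +8 burnt)
Step 4: cell (3,1)='.' (+3 fires, +7 burnt)
Step 5: cell (3,1)='.' (+0 fires, +3 burnt)
  fire out at step 5

2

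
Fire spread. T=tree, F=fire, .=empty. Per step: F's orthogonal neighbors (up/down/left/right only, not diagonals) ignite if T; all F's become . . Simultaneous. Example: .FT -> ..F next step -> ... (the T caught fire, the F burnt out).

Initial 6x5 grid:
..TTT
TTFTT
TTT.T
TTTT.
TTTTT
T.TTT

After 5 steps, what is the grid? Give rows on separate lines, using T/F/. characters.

Step 1: 4 trees catch fire, 1 burn out
  ..FTT
  TF.FT
  TTF.T
  TTTT.
  TTTTT
  T.TTT
Step 2: 5 trees catch fire, 4 burn out
  ...FT
  F...F
  TF..T
  TTFT.
  TTTTT
  T.TTT
Step 3: 6 trees catch fire, 5 burn out
  ....F
  .....
  F...F
  TF.F.
  TTFTT
  T.TTT
Step 4: 4 trees catch fire, 6 burn out
  .....
  .....
  .....
  F....
  TF.FT
  T.FTT
Step 5: 3 trees catch fire, 4 burn out
  .....
  .....
  .....
  .....
  F...F
  T..FT

.....
.....
.....
.....
F...F
T..FT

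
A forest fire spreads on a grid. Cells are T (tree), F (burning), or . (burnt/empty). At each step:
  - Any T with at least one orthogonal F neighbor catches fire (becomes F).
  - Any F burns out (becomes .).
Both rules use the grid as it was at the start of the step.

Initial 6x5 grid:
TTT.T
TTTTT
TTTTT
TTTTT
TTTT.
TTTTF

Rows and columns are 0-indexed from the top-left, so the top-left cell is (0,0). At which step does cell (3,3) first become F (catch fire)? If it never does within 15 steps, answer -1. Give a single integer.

Step 1: cell (3,3)='T' (+1 fires, +1 burnt)
Step 2: cell (3,3)='T' (+2 fires, +1 burnt)
Step 3: cell (3,3)='F' (+3 fires, +2 burnt)
  -> target ignites at step 3
Step 4: cell (3,3)='.' (+5 fires, +3 burnt)
Step 5: cell (3,3)='.' (+5 fires, +5 burnt)
Step 6: cell (3,3)='.' (+4 fires, +5 burnt)
Step 7: cell (3,3)='.' (+4 fires, +4 burnt)
Step 8: cell (3,3)='.' (+2 fires, +4 burnt)
Step 9: cell (3,3)='.' (+1 fires, +2 burnt)
Step 10: cell (3,3)='.' (+0 fires, +1 burnt)
  fire out at step 10

3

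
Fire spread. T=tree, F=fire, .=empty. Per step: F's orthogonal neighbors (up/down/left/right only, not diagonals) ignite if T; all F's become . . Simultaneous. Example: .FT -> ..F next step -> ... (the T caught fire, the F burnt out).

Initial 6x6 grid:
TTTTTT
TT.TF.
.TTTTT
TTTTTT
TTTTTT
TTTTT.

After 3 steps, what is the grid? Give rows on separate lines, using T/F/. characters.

Step 1: 3 trees catch fire, 1 burn out
  TTTTFT
  TT.F..
  .TTTFT
  TTTTTT
  TTTTTT
  TTTTT.
Step 2: 5 trees catch fire, 3 burn out
  TTTF.F
  TT....
  .TTF.F
  TTTTFT
  TTTTTT
  TTTTT.
Step 3: 5 trees catch fire, 5 burn out
  TTF...
  TT....
  .TF...
  TTTF.F
  TTTTFT
  TTTTT.

TTF...
TT....
.TF...
TTTF.F
TTTTFT
TTTTT.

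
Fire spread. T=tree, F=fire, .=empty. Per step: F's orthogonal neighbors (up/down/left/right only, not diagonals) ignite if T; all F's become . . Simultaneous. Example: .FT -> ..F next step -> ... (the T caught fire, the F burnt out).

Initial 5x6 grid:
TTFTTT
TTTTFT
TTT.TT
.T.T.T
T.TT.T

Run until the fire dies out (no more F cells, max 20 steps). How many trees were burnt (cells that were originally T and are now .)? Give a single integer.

Step 1: +7 fires, +2 burnt (F count now 7)
Step 2: +5 fires, +7 burnt (F count now 5)
Step 3: +3 fires, +5 burnt (F count now 3)
Step 4: +3 fires, +3 burnt (F count now 3)
Step 5: +0 fires, +3 burnt (F count now 0)
Fire out after step 5
Initially T: 22, now '.': 26
Total burnt (originally-T cells now '.'): 18

Answer: 18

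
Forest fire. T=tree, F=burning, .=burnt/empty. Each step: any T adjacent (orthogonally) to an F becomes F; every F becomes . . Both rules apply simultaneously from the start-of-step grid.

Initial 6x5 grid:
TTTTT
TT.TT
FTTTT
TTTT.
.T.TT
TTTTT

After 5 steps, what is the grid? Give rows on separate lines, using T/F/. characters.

Step 1: 3 trees catch fire, 1 burn out
  TTTTT
  FT.TT
  .FTTT
  FTTT.
  .T.TT
  TTTTT
Step 2: 4 trees catch fire, 3 burn out
  FTTTT
  .F.TT
  ..FTT
  .FTT.
  .T.TT
  TTTTT
Step 3: 4 trees catch fire, 4 burn out
  .FTTT
  ...TT
  ...FT
  ..FT.
  .F.TT
  TTTTT
Step 4: 5 trees catch fire, 4 burn out
  ..FTT
  ...FT
  ....F
  ...F.
  ...TT
  TFTTT
Step 5: 5 trees catch fire, 5 burn out
  ...FT
  ....F
  .....
  .....
  ...FT
  F.FTT

...FT
....F
.....
.....
...FT
F.FTT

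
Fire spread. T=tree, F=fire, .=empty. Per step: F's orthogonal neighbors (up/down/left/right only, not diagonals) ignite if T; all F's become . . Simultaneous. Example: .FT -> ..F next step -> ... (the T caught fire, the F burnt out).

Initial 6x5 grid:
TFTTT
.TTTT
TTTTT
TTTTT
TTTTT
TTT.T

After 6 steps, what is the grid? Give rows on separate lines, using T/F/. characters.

Step 1: 3 trees catch fire, 1 burn out
  F.FTT
  .FTTT
  TTTTT
  TTTTT
  TTTTT
  TTT.T
Step 2: 3 trees catch fire, 3 burn out
  ...FT
  ..FTT
  TFTTT
  TTTTT
  TTTTT
  TTT.T
Step 3: 5 trees catch fire, 3 burn out
  ....F
  ...FT
  F.FTT
  TFTTT
  TTTTT
  TTT.T
Step 4: 5 trees catch fire, 5 burn out
  .....
  ....F
  ...FT
  F.FTT
  TFTTT
  TTT.T
Step 5: 5 trees catch fire, 5 burn out
  .....
  .....
  ....F
  ...FT
  F.FTT
  TFT.T
Step 6: 4 trees catch fire, 5 burn out
  .....
  .....
  .....
  ....F
  ...FT
  F.F.T

.....
.....
.....
....F
...FT
F.F.T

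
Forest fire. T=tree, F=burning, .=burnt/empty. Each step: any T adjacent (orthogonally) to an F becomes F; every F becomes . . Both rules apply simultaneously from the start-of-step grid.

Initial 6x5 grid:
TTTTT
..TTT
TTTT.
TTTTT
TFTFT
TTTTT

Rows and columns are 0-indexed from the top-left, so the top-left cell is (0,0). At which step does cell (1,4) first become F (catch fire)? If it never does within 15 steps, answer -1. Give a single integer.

Step 1: cell (1,4)='T' (+7 fires, +2 burnt)
Step 2: cell (1,4)='T' (+8 fires, +7 burnt)
Step 3: cell (1,4)='T' (+3 fires, +8 burnt)
Step 4: cell (1,4)='F' (+3 fires, +3 burnt)
  -> target ignites at step 4
Step 5: cell (1,4)='.' (+2 fires, +3 burnt)
Step 6: cell (1,4)='.' (+1 fires, +2 burnt)
Step 7: cell (1,4)='.' (+1 fires, +1 burnt)
Step 8: cell (1,4)='.' (+0 fires, +1 burnt)
  fire out at step 8

4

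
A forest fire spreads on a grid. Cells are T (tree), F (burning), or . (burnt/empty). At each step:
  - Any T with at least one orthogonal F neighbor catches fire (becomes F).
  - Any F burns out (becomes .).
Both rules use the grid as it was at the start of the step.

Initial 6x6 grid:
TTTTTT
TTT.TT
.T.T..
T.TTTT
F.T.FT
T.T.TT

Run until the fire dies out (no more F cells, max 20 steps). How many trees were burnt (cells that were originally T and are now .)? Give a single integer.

Step 1: +5 fires, +2 burnt (F count now 5)
Step 2: +3 fires, +5 burnt (F count now 3)
Step 3: +2 fires, +3 burnt (F count now 2)
Step 4: +1 fires, +2 burnt (F count now 1)
Step 5: +1 fires, +1 burnt (F count now 1)
Step 6: +0 fires, +1 burnt (F count now 0)
Fire out after step 6
Initially T: 24, now '.': 24
Total burnt (originally-T cells now '.'): 12

Answer: 12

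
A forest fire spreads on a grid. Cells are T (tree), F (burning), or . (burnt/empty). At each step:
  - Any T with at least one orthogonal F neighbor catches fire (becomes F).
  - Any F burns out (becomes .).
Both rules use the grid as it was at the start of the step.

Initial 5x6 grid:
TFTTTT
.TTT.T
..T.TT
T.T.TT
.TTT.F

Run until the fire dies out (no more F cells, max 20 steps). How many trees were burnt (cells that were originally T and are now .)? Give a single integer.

Step 1: +4 fires, +2 burnt (F count now 4)
Step 2: +4 fires, +4 burnt (F count now 4)
Step 3: +5 fires, +4 burnt (F count now 5)
Step 4: +2 fires, +5 burnt (F count now 2)
Step 5: +1 fires, +2 burnt (F count now 1)
Step 6: +2 fires, +1 burnt (F count now 2)
Step 7: +0 fires, +2 burnt (F count now 0)
Fire out after step 7
Initially T: 19, now '.': 29
Total burnt (originally-T cells now '.'): 18

Answer: 18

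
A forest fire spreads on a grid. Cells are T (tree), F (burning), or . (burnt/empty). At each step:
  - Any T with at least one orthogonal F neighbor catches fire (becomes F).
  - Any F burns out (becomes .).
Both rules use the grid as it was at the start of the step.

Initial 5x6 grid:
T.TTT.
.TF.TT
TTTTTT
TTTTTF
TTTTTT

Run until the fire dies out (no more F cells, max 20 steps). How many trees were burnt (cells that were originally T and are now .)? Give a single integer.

Answer: 23

Derivation:
Step 1: +6 fires, +2 burnt (F count now 6)
Step 2: +8 fires, +6 burnt (F count now 8)
Step 3: +6 fires, +8 burnt (F count now 6)
Step 4: +2 fires, +6 burnt (F count now 2)
Step 5: +1 fires, +2 burnt (F count now 1)
Step 6: +0 fires, +1 burnt (F count now 0)
Fire out after step 6
Initially T: 24, now '.': 29
Total burnt (originally-T cells now '.'): 23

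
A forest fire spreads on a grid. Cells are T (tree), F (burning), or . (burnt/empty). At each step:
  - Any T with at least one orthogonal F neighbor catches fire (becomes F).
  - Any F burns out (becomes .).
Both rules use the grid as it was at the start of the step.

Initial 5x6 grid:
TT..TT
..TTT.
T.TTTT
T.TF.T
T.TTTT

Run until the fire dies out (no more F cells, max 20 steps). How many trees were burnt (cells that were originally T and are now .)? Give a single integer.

Step 1: +3 fires, +1 burnt (F count now 3)
Step 2: +5 fires, +3 burnt (F count now 5)
Step 3: +4 fires, +5 burnt (F count now 4)
Step 4: +2 fires, +4 burnt (F count now 2)
Step 5: +1 fires, +2 burnt (F count now 1)
Step 6: +0 fires, +1 burnt (F count now 0)
Fire out after step 6
Initially T: 20, now '.': 25
Total burnt (originally-T cells now '.'): 15

Answer: 15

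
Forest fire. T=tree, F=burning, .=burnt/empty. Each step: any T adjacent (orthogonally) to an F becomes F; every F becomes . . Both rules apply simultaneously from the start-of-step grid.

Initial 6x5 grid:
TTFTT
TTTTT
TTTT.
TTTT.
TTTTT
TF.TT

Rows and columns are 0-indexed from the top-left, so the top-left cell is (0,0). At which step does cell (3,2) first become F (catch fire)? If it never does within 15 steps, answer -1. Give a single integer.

Step 1: cell (3,2)='T' (+5 fires, +2 burnt)
Step 2: cell (3,2)='T' (+8 fires, +5 burnt)
Step 3: cell (3,2)='F' (+7 fires, +8 burnt)
  -> target ignites at step 3
Step 4: cell (3,2)='.' (+4 fires, +7 burnt)
Step 5: cell (3,2)='.' (+1 fires, +4 burnt)
Step 6: cell (3,2)='.' (+0 fires, +1 burnt)
  fire out at step 6

3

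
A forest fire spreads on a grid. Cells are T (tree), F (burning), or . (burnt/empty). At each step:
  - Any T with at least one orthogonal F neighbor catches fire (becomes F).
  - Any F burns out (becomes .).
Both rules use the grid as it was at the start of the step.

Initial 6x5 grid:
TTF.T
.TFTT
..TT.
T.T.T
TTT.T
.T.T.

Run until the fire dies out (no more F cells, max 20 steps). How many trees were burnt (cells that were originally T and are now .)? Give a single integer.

Answer: 14

Derivation:
Step 1: +4 fires, +2 burnt (F count now 4)
Step 2: +4 fires, +4 burnt (F count now 4)
Step 3: +2 fires, +4 burnt (F count now 2)
Step 4: +1 fires, +2 burnt (F count now 1)
Step 5: +2 fires, +1 burnt (F count now 2)
Step 6: +1 fires, +2 burnt (F count now 1)
Step 7: +0 fires, +1 burnt (F count now 0)
Fire out after step 7
Initially T: 17, now '.': 27
Total burnt (originally-T cells now '.'): 14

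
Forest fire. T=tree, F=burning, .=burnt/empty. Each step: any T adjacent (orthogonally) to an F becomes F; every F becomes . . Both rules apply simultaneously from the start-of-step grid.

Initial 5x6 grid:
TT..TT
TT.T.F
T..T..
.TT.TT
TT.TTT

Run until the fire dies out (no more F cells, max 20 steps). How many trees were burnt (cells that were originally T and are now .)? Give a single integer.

Answer: 2

Derivation:
Step 1: +1 fires, +1 burnt (F count now 1)
Step 2: +1 fires, +1 burnt (F count now 1)
Step 3: +0 fires, +1 burnt (F count now 0)
Fire out after step 3
Initially T: 18, now '.': 14
Total burnt (originally-T cells now '.'): 2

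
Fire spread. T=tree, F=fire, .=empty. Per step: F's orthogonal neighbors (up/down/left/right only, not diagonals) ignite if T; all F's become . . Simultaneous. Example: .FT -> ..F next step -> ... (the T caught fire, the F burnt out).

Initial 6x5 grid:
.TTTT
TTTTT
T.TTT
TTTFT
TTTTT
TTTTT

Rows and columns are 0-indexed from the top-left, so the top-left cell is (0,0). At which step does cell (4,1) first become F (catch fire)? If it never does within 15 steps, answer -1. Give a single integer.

Step 1: cell (4,1)='T' (+4 fires, +1 burnt)
Step 2: cell (4,1)='T' (+7 fires, +4 burnt)
Step 3: cell (4,1)='F' (+7 fires, +7 burnt)
  -> target ignites at step 3
Step 4: cell (4,1)='.' (+6 fires, +7 burnt)
Step 5: cell (4,1)='.' (+3 fires, +6 burnt)
Step 6: cell (4,1)='.' (+0 fires, +3 burnt)
  fire out at step 6

3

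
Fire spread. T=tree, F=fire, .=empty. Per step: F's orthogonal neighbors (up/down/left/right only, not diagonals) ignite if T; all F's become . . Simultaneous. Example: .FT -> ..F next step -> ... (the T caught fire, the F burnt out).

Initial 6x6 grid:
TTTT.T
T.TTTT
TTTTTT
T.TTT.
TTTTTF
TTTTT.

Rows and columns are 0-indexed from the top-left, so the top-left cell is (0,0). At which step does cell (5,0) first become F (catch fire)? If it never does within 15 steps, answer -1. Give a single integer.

Step 1: cell (5,0)='T' (+1 fires, +1 burnt)
Step 2: cell (5,0)='T' (+3 fires, +1 burnt)
Step 3: cell (5,0)='T' (+4 fires, +3 burnt)
Step 4: cell (5,0)='T' (+6 fires, +4 burnt)
Step 5: cell (5,0)='T' (+5 fires, +6 burnt)
Step 6: cell (5,0)='F' (+6 fires, +5 burnt)
  -> target ignites at step 6
Step 7: cell (5,0)='.' (+2 fires, +6 burnt)
Step 8: cell (5,0)='.' (+2 fires, +2 burnt)
Step 9: cell (5,0)='.' (+1 fires, +2 burnt)
Step 10: cell (5,0)='.' (+0 fires, +1 burnt)
  fire out at step 10

6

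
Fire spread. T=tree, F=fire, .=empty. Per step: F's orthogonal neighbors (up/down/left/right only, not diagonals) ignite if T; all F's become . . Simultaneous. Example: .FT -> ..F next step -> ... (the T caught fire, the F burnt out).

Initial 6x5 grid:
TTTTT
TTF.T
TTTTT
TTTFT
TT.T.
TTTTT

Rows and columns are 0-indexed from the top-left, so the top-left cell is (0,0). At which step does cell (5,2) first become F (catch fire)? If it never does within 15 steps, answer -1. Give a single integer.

Step 1: cell (5,2)='T' (+7 fires, +2 burnt)
Step 2: cell (5,2)='T' (+7 fires, +7 burnt)
Step 3: cell (5,2)='F' (+8 fires, +7 burnt)
  -> target ignites at step 3
Step 4: cell (5,2)='.' (+2 fires, +8 burnt)
Step 5: cell (5,2)='.' (+1 fires, +2 burnt)
Step 6: cell (5,2)='.' (+0 fires, +1 burnt)
  fire out at step 6

3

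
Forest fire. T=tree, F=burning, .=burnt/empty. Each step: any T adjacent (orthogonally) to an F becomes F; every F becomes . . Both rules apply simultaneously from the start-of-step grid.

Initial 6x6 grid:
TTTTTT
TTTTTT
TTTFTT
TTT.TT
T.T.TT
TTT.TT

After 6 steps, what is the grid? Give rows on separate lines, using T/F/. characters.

Step 1: 3 trees catch fire, 1 burn out
  TTTTTT
  TTTFTT
  TTF.FT
  TTT.TT
  T.T.TT
  TTT.TT
Step 2: 7 trees catch fire, 3 burn out
  TTTFTT
  TTF.FT
  TF...F
  TTF.FT
  T.T.TT
  TTT.TT
Step 3: 9 trees catch fire, 7 burn out
  TTF.FT
  TF...F
  F.....
  TF...F
  T.F.FT
  TTT.TT
Step 4: 7 trees catch fire, 9 burn out
  TF...F
  F.....
  ......
  F.....
  T....F
  TTF.FT
Step 5: 4 trees catch fire, 7 burn out
  F.....
  ......
  ......
  ......
  F.....
  TF...F
Step 6: 1 trees catch fire, 4 burn out
  ......
  ......
  ......
  ......
  ......
  F.....

......
......
......
......
......
F.....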